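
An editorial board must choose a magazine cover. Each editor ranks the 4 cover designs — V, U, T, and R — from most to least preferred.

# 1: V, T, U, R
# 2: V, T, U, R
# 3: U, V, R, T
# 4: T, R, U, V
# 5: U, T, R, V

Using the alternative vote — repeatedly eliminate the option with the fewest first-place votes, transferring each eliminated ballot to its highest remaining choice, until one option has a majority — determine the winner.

Round 1: V 2, U 2, T 1, R 0. R has the fewest and is eliminated.
Round 2: V 2, U 2, T 1. T has the fewest and is eliminated.
Round 3: U 3, V 2. U has a majority.

U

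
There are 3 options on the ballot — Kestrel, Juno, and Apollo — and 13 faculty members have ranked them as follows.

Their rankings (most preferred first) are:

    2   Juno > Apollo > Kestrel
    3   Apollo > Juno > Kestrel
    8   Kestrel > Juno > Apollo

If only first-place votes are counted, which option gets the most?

Kestrel

First-place vote totals:
  Kestrel: 8
  Juno: 2
  Apollo: 3
Kestrel has the most first-place votes.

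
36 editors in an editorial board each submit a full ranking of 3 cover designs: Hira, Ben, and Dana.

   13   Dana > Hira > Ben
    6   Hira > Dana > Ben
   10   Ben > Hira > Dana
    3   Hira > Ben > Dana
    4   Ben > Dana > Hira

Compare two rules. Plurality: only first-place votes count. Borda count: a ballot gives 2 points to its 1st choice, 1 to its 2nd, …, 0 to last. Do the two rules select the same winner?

No

Plurality first-place counts: Hira 9, Ben 14, Dana 13 → Ben.
Borda totals: Hira 41, Ben 31, Dana 36 → Hira.
The two rules disagree: plurality picks Ben, Borda picks Hira.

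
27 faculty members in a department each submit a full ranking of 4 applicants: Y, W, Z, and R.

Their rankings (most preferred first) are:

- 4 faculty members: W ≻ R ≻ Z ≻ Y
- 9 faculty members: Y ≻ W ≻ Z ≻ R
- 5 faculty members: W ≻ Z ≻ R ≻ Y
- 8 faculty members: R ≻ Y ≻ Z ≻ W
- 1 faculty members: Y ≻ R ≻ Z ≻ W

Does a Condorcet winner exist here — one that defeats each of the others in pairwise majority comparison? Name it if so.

Head-to-head results (27 voters total):
Y vs W: Y wins 18–9.
Y vs Z: Y wins 18–9.
Y vs R: R wins 17–10.
W vs Z: W wins 18–9.
W vs R: W wins 18–9.
Z vs R: Z wins 14–13.
No candidate beats all others: Y beats W beats R beats Y, a majority cycle.

There is no Condorcet winner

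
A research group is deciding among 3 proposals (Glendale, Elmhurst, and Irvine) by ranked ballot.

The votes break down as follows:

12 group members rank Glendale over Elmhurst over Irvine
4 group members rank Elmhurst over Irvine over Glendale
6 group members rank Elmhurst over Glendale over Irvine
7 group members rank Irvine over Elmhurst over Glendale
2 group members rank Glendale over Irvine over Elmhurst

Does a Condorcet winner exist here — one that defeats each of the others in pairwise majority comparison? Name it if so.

Elmhurst

Head-to-head results (31 voters total):
Glendale vs Elmhurst: Elmhurst wins 17–14.
Glendale vs Irvine: Glendale wins 20–11.
Elmhurst vs Irvine: Elmhurst wins 22–9.
Elmhurst beats each rival — Glendale (17–14), Irvine (22–9) — so Elmhurst is the Condorcet winner.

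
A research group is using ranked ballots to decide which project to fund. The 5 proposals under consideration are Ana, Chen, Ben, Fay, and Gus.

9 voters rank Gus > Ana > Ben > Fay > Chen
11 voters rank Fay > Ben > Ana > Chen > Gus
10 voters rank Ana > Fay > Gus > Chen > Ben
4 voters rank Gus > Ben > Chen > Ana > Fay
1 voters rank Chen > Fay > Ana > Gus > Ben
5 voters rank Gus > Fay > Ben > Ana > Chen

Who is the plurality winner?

Gus

First-place vote totals:
  Ana: 10
  Chen: 1
  Ben: 0
  Fay: 11
  Gus: 18
Gus has the most first-place votes.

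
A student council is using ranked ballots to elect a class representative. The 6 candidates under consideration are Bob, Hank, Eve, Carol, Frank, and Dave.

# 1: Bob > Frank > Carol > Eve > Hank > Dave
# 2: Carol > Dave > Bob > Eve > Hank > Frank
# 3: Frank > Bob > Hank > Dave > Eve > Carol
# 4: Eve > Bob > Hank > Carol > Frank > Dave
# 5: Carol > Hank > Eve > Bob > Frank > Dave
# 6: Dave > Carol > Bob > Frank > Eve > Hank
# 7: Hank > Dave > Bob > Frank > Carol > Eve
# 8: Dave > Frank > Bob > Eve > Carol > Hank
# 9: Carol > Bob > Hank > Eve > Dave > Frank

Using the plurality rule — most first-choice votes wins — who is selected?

Carol

First-place vote totals:
  Bob: 1
  Hank: 1
  Eve: 1
  Carol: 3
  Frank: 1
  Dave: 2
Carol has the most first-place votes.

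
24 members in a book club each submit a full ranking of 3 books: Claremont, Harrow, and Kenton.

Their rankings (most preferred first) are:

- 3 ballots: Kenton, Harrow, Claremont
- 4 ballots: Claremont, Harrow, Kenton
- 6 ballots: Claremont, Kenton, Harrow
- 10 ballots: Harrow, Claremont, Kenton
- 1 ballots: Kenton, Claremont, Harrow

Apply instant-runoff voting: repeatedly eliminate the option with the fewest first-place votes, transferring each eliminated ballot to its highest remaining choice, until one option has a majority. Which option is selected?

Round 1: Claremont 10, Harrow 10, Kenton 4. Kenton has the fewest and is eliminated.
Round 2: Harrow 13, Claremont 11. Harrow has a majority.

Harrow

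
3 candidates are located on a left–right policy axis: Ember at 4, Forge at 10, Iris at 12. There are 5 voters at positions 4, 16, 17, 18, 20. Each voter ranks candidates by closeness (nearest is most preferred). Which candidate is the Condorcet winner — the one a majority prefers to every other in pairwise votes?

With single-peaked preferences on a line, the Condorcet winner is the candidate closest to the median voter.
The median voter (position 17) is closest to Iris at 12.
Check: Iris vs Ember — voters closer to Iris: 4 of 5.

Iris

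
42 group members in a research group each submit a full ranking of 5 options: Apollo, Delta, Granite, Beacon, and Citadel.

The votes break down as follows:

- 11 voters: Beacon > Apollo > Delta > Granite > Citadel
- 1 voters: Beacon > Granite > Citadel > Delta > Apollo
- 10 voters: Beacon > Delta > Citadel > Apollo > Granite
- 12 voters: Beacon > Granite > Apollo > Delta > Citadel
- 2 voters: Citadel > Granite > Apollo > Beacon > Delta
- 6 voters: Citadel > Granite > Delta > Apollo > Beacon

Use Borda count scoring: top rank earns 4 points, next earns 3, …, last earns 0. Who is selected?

Beacon

Borda scores:
  Apollo: 11·3 + 0 + 10·1 + 12·2 + 2·2 + 6·1 = 77
  Delta: 11·2 + 1 + 10·3 + 12·1 + 2·0 + 6·2 = 77
  Granite: 11·1 + 3 + 10·0 + 12·3 + 2·3 + 6·3 = 74
  Beacon: 11·4 + 4 + 10·4 + 12·4 + 2·1 + 6·0 = 138
  Citadel: 11·0 + 2 + 10·2 + 12·0 + 2·4 + 6·4 = 54
Beacon has the highest total.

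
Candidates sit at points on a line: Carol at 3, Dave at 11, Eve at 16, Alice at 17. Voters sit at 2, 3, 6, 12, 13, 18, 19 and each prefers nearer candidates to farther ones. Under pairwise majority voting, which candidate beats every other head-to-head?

Dave

With single-peaked preferences on a line, the Condorcet winner is the candidate closest to the median voter.
The median voter (position 12) is closest to Dave at 11.
Check: Dave vs Alice — voters closer to Dave: 5 of 7.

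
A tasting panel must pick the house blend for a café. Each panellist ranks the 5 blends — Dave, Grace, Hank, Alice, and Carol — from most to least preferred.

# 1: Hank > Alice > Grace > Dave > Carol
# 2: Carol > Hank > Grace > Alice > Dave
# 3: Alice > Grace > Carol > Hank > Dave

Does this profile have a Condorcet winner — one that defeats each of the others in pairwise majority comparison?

No

Head-to-head results (3 voters total):
Dave vs Grace: Grace wins 3–0.
Dave vs Hank: Hank wins 3–0.
Dave vs Alice: Alice wins 3–0.
Dave vs Carol: Carol wins 2–1.
Grace vs Hank: Hank wins 2–1.
Grace vs Alice: Alice wins 2–1.
Grace vs Carol: Grace wins 2–1.
Hank vs Alice: Hank wins 2–1.
Hank vs Carol: Carol wins 2–1.
Alice vs Carol: Alice wins 2–1.
No candidate beats all others: Grace beats Carol beats Hank beats Grace, a majority cycle.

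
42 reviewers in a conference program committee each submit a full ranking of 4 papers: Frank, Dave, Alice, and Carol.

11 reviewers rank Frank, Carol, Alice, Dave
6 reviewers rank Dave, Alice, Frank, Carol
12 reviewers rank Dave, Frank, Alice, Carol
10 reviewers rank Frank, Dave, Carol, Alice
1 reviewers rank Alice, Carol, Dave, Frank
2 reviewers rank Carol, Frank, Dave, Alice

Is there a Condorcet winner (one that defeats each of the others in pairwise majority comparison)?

Head-to-head results (42 voters total):
Frank vs Dave: Frank wins 23–19.
Frank vs Alice: Frank wins 35–7.
Frank vs Carol: Frank wins 39–3.
Dave vs Alice: Dave wins 30–12.
Dave vs Carol: Dave wins 28–14.
Alice vs Carol: Carol wins 23–19.
Frank beats each rival — Dave (23–19), Alice (35–7), Carol (39–3) — so Frank is the Condorcet winner.

Yes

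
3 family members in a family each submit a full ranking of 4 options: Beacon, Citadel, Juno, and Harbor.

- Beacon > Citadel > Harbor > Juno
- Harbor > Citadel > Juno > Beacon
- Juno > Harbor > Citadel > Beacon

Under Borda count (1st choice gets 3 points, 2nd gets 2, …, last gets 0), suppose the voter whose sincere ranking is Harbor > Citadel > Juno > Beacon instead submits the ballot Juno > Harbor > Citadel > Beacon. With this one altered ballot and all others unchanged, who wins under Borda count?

Borda totals with the altered ballot: Beacon 3, Citadel 4, Juno 6, Harbor 5.
The switch changes the winner from Harbor to Juno.

Juno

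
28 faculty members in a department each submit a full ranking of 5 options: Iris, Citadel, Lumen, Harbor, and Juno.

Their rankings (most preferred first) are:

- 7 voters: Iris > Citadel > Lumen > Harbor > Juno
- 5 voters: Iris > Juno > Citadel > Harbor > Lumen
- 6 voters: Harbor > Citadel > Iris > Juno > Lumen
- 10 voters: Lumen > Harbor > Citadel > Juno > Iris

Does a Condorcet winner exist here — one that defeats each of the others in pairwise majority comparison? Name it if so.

Head-to-head results (28 voters total):
Iris vs Citadel: Citadel wins 16–12.
Iris vs Lumen: Iris wins 18–10.
Iris vs Harbor: Harbor wins 16–12.
Iris vs Juno: Iris wins 18–10.
Citadel vs Lumen: Citadel wins 18–10.
Citadel vs Harbor: Harbor wins 16–12.
Citadel vs Juno: Citadel wins 23–5.
Lumen vs Harbor: Lumen wins 17–11.
Lumen vs Juno: Lumen wins 17–11.
Harbor vs Juno: Harbor wins 23–5.
No candidate beats all others: Iris beats Lumen beats Harbor beats Iris, a majority cycle.

There is no Condorcet winner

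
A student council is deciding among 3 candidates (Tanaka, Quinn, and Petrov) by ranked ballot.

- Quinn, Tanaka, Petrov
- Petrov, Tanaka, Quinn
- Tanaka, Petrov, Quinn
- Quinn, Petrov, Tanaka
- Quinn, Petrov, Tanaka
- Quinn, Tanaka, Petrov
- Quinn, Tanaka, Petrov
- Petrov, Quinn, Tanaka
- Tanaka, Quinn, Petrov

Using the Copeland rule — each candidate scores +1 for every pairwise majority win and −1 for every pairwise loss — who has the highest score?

Pairwise results:
  Tanaka vs Quinn: Quinn wins 6–3.
  Tanaka vs Petrov: Tanaka wins 5–4.
  Quinn vs Petrov: Quinn wins 6–3.
Copeland scores (wins − losses):
  Tanaka: 1 − 1 = 0
  Quinn: 2 − 0 = 2
  Petrov: 0 − 2 = -2
Quinn has the best Copeland score.

Quinn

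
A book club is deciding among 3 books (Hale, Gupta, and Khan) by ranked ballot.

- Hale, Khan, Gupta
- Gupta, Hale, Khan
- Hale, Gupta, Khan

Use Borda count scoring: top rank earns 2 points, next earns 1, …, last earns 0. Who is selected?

Hale

Borda scores:
  Hale: 2 + 1 + 2 = 5
  Gupta: 0 + 2 + 1 = 3
  Khan: 1 + 0 + 0 = 1
Hale has the highest total.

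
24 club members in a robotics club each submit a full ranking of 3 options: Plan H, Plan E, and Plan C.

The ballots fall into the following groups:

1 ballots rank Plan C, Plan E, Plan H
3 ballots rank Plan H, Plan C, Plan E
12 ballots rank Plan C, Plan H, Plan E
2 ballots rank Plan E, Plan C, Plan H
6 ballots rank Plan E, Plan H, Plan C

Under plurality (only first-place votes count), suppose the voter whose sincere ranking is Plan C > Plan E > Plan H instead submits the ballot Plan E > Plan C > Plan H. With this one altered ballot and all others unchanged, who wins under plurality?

Plan C

First-place totals with the altered ballot: Plan H 3, Plan E 9, Plan C 12.
The winner is unchanged: still Plan C.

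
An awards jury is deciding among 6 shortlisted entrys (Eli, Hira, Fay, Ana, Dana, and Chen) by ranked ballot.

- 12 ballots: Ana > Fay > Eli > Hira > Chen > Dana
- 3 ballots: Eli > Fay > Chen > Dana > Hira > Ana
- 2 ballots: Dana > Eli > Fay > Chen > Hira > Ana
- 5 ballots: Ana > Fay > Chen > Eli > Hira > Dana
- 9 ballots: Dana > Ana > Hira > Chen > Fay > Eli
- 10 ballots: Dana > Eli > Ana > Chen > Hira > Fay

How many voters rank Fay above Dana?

Ballots ranking Fay above Dana: 12+3+5 = 20.
Ballots ranking Dana above Fay: 2+9+10 = 21.
So 20 of 41 voters prefer Fay to Dana.

20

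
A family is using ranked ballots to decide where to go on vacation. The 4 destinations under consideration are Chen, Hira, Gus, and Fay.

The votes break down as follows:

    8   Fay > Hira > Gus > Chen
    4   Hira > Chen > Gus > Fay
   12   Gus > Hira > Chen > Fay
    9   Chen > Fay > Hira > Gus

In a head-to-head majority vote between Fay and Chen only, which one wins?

Ballots ranking Fay above Chen: 8.
Ballots ranking Chen above Fay: 4+12+9 = 25.
Chen wins the head-to-head, 25–8.

Chen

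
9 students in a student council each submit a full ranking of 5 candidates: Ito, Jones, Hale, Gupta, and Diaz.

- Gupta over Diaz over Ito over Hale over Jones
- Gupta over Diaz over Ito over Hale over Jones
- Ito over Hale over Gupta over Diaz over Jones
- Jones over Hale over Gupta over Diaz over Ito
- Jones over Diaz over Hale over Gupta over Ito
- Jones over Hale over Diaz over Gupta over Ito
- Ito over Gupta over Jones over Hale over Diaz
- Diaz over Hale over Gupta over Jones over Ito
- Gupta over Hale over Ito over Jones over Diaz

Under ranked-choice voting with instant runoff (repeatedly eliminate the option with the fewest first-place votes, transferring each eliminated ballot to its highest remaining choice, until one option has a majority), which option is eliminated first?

Round 1: Jones 3, Gupta 3, Ito 2, Diaz 1, Hale 0. Hale has the fewest and is eliminated.
Round 2: Jones 3, Gupta 3, Ito 2, Diaz 1. Diaz has the fewest and is eliminated.
Round 3: Gupta 4, Jones 3, Ito 2. Ito has the fewest and is eliminated.
Round 4: Gupta 6, Jones 3. Gupta has a majority.

Hale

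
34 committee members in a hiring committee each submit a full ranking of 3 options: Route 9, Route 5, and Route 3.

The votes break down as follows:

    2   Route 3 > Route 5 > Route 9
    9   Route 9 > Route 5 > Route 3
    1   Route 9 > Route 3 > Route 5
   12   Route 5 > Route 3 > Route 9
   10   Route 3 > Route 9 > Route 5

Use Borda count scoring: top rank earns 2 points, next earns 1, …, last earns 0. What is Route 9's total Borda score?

30

Borda scores:
  Route 9: 2·0 + 9·2 + 2 + 12·0 + 10·1 = 30
  Route 5: 2·1 + 9·1 + 0 + 12·2 + 10·0 = 35
  Route 3: 2·2 + 9·0 + 1 + 12·1 + 10·2 = 37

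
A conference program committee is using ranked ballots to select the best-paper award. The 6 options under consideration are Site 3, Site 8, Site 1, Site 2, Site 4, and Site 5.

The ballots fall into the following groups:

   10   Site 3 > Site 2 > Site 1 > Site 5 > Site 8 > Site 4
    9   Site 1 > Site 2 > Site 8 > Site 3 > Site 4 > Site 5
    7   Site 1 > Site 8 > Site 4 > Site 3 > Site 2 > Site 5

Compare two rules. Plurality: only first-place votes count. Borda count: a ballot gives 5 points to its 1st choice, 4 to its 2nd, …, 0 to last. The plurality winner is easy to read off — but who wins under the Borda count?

Site 1

Plurality first-place counts: Site 3 10, Site 8 0, Site 1 16, Site 2 0, Site 4 0, Site 5 0 → Site 1.
Borda totals: Site 3 82, Site 8 65, Site 1 110, Site 2 83, Site 4 30, Site 5 20 → Site 1.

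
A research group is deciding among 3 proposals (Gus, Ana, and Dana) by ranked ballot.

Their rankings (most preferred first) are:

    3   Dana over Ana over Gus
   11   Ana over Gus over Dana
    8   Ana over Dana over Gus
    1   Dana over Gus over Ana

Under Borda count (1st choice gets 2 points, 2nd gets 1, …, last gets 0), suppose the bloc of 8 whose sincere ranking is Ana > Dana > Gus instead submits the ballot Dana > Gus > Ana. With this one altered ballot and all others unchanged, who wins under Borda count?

Ana

Borda totals with the altered ballot: Gus 20, Ana 25, Dana 24.
The winner is unchanged: still Ana.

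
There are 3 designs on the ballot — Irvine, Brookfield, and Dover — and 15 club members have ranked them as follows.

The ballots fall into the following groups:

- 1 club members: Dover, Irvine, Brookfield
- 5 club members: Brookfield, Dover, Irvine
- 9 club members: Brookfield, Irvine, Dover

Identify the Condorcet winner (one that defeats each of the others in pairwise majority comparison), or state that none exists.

Head-to-head results (15 voters total):
Irvine vs Brookfield: Brookfield wins 14–1.
Irvine vs Dover: Irvine wins 9–6.
Brookfield vs Dover: Brookfield wins 14–1.
Brookfield beats each rival — Irvine (14–1), Dover (14–1) — so Brookfield is the Condorcet winner.

Brookfield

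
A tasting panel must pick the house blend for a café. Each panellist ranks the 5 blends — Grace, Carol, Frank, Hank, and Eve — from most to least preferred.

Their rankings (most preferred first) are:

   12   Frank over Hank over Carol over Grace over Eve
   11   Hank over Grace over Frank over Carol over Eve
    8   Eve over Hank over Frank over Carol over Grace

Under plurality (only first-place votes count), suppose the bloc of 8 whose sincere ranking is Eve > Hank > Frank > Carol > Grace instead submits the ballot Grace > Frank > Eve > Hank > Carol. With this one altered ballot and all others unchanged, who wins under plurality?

Frank

First-place totals with the altered ballot: Grace 8, Carol 0, Frank 12, Hank 11, Eve 0.
The winner is unchanged: still Frank.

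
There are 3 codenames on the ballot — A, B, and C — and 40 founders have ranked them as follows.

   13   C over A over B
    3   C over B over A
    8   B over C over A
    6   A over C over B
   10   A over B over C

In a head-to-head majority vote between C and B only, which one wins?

C

Ballots ranking C above B: 13+3+6 = 22.
Ballots ranking B above C: 8+10 = 18.
C wins the head-to-head, 22–18.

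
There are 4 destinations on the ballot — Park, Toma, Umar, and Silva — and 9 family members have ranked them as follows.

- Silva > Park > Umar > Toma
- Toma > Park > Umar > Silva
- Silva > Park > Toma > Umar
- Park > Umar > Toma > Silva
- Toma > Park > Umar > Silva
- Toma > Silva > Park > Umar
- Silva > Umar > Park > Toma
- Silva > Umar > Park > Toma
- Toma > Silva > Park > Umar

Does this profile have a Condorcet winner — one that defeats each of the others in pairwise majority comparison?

No

Head-to-head results (9 voters total):
Park vs Toma: Park wins 5–4.
Park vs Umar: Park wins 7–2.
Park vs Silva: Silva wins 6–3.
Toma vs Umar: Toma wins 5–4.
Toma vs Silva: Toma wins 5–4.
Umar vs Silva: Silva wins 6–3.
No candidate beats all others: Park beats Toma beats Silva beats Park, a majority cycle.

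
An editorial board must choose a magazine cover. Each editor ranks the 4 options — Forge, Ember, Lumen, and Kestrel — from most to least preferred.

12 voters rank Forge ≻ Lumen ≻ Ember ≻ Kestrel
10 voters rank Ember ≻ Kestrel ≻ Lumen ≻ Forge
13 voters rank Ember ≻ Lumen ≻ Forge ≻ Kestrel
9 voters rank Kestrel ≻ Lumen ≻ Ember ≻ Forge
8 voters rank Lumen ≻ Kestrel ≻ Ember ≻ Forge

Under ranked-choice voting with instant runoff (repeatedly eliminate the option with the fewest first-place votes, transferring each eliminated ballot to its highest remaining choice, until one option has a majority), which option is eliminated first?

Lumen

Round 1: Ember 23, Forge 12, Kestrel 9, Lumen 8. Lumen has the fewest and is eliminated.
Round 2: Ember 23, Kestrel 17, Forge 12. Forge has the fewest and is eliminated.
Round 3: Ember 35, Kestrel 17. Ember has a majority.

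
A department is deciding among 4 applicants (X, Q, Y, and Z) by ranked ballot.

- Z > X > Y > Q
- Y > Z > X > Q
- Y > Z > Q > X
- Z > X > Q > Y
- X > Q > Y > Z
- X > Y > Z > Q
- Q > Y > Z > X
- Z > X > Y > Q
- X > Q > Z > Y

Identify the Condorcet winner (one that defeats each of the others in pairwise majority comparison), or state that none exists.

None — there is no Condorcet winner

Head-to-head results (9 voters total):
X vs Q: X wins 7–2.
X vs Y: X wins 6–3.
X vs Z: Z wins 6–3.
Q vs Y: Y wins 5–4.
Q vs Z: Z wins 6–3.
Y vs Z: Y wins 5–4.
No candidate beats all others: X beats Y beats Z beats X, a majority cycle.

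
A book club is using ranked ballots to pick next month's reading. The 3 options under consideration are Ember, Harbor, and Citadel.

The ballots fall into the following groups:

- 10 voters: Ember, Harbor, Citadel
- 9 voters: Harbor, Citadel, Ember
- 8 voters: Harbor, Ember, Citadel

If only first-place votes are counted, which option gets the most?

First-place vote totals:
  Ember: 10
  Harbor: 17
  Citadel: 0
Harbor has the most first-place votes.

Harbor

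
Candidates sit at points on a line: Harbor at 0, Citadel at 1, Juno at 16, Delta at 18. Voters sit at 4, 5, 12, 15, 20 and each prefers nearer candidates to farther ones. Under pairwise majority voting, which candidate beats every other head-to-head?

Juno

With single-peaked preferences on a line, the Condorcet winner is the candidate closest to the median voter.
The median voter (position 12) is closest to Juno at 16.
Check: Juno vs Delta — voters closer to Juno: 4 of 5.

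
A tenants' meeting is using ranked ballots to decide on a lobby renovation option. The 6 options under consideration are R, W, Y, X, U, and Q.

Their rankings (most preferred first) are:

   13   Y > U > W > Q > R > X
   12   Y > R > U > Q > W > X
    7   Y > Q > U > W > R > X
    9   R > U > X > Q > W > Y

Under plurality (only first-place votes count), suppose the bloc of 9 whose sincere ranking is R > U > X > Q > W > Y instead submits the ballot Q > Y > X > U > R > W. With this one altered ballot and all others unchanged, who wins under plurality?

First-place totals with the altered ballot: R 0, W 0, Y 32, X 0, U 0, Q 9.
The winner is unchanged: still Y.

Y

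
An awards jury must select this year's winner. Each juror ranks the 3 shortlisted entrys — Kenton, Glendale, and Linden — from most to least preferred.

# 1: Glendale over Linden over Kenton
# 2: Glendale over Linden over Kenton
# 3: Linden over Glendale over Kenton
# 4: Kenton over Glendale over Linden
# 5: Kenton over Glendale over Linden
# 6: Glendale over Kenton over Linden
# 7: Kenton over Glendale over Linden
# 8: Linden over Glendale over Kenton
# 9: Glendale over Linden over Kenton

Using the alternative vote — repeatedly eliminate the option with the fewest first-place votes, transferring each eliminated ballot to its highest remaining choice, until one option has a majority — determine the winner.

Round 1: Glendale 4, Kenton 3, Linden 2. Linden has the fewest and is eliminated.
Round 2: Glendale 6, Kenton 3. Glendale has a majority.

Glendale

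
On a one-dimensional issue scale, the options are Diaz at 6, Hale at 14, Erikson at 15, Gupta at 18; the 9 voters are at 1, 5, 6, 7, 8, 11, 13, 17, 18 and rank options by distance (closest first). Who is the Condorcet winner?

With single-peaked preferences on a line, the Condorcet winner is the candidate closest to the median voter.
The median voter (position 8) is closest to Diaz at 6.
Check: Diaz vs Erikson — voters closer to Diaz: 5 of 9.

Diaz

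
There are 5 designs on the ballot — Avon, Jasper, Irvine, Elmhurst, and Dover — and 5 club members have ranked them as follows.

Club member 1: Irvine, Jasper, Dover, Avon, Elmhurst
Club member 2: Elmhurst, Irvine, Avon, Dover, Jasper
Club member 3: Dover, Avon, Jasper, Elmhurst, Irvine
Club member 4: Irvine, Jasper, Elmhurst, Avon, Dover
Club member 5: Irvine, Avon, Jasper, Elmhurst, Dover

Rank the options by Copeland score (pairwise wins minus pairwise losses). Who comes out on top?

Pairwise results:
  Avon vs Jasper: Avon wins 3–2.
  Avon vs Irvine: Irvine wins 4–1.
  Avon vs Elmhurst: Avon wins 3–2.
  Avon vs Dover: Avon wins 3–2.
  Jasper vs Irvine: Irvine wins 4–1.
  Jasper vs Elmhurst: Jasper wins 4–1.
  Jasper vs Dover: Jasper wins 3–2.
  Irvine vs Elmhurst: Irvine wins 3–2.
  Irvine vs Dover: Irvine wins 4–1.
  Elmhurst vs Dover: Elmhurst wins 3–2.
Copeland scores (wins − losses):
  Avon: 3 − 1 = 2
  Jasper: 2 − 2 = 0
  Irvine: 4 − 0 = 4
  Elmhurst: 1 − 3 = -2
  Dover: 0 − 4 = -4
Irvine has the best Copeland score.

Irvine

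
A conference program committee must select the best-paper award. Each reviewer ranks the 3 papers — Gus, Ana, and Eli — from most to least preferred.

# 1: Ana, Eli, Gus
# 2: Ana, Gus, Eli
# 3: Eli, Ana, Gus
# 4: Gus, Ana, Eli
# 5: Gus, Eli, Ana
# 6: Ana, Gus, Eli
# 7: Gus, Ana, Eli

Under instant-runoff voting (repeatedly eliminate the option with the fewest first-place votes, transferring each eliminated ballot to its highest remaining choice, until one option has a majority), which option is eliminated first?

Round 1: Gus 3, Ana 3, Eli 1. Eli has the fewest and is eliminated.
Round 2: Ana 4, Gus 3. Ana has a majority.

Eli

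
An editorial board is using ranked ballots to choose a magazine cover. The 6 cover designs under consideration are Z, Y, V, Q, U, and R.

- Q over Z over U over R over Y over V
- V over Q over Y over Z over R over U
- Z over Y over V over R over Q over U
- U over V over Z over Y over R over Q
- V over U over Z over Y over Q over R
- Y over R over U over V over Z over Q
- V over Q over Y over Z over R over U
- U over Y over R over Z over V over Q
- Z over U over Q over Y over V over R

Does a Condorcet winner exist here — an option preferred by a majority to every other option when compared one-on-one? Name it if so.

There is no Condorcet winner

Head-to-head results (9 voters total):
Z vs Y: Z wins 5–4.
Z vs V: V wins 5–4.
Z vs Q: Z wins 6–3.
Z vs U: Z wins 5–4.
Z vs R: Z wins 7–2.
Y vs V: Y wins 5–4.
Y vs Q: Y wins 5–4.
Y vs U: U wins 5–4.
Y vs R: Y wins 8–1.
V vs Q: V wins 7–2.
V vs U: U wins 5–4.
V vs R: V wins 6–3.
Q vs U: U wins 5–4.
Q vs R: Q wins 5–4.
U vs R: U wins 5–4.
No candidate beats all others: Z beats Y beats V beats Z, a majority cycle.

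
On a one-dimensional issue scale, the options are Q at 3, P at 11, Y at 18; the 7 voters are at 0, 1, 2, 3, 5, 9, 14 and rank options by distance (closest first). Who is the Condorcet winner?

With single-peaked preferences on a line, the Condorcet winner is the candidate closest to the median voter.
The median voter (position 3) is closest to Q at 3.
Check: Q vs Y — voters closer to Q: 6 of 7.

Q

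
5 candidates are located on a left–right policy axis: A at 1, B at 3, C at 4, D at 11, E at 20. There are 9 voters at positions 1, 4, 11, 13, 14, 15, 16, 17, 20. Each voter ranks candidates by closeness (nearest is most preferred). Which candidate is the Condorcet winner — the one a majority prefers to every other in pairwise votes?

D

With single-peaked preferences on a line, the Condorcet winner is the candidate closest to the median voter.
The median voter (position 14) is closest to D at 11.
Check: D vs A — voters closer to D: 7 of 9.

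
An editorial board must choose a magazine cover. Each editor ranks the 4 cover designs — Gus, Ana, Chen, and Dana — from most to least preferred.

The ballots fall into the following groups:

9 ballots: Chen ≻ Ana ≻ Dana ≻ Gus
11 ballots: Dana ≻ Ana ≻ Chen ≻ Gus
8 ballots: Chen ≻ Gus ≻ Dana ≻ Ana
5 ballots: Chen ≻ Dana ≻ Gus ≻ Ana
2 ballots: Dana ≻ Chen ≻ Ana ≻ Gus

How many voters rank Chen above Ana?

24

Ballots ranking Chen above Ana: 9+8+5+2 = 24.
Ballots ranking Ana above Chen: 11.
So 24 of 35 voters prefer Chen to Ana.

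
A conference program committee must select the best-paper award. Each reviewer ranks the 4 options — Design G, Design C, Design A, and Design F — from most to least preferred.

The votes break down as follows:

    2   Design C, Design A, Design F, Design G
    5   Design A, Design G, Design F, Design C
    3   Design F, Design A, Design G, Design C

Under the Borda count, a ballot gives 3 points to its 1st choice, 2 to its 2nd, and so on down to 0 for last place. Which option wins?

Design A

Borda scores:
  Design G: 2·0 + 5·2 + 3·1 = 13
  Design C: 2·3 + 5·0 + 3·0 = 6
  Design A: 2·2 + 5·3 + 3·2 = 25
  Design F: 2·1 + 5·1 + 3·3 = 16
Design A has the highest total.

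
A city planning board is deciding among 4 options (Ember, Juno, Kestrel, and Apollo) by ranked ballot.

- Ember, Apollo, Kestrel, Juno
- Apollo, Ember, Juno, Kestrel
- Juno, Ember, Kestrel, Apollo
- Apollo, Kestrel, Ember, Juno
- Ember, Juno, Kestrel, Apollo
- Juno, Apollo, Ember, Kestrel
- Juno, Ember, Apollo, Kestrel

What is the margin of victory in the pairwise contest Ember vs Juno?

1

Ballots ranking Ember above Juno: 4.
Ballots ranking Juno above Ember: 3.
Ember wins 4–3, a margin of 1.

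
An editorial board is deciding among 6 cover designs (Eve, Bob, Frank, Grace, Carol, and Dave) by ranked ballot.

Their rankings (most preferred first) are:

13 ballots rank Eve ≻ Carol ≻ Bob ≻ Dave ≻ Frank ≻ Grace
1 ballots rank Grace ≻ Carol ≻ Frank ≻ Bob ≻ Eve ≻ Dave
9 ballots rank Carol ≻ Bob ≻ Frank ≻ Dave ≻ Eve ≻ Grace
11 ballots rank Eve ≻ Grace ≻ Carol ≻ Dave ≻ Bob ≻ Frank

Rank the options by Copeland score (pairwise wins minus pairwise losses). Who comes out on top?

Pairwise results:
  Eve vs Bob: Eve wins 24–10.
  Eve vs Frank: Eve wins 24–10.
  Eve vs Grace: Eve wins 33–1.
  Eve vs Carol: Eve wins 24–10.
  Eve vs Dave: Eve wins 25–9.
  Bob vs Frank: Bob wins 33–1.
  Bob vs Grace: Bob wins 22–12.
  Bob vs Carol: Carol wins 34–0.
  Bob vs Dave: Bob wins 23–11.
  Frank vs Grace: Frank wins 22–12.
  Frank vs Carol: Carol wins 34–0.
  Frank vs Dave: Dave wins 24–10.
  Grace vs Carol: Carol wins 22–12.
  Grace vs Dave: Dave wins 22–12.
  Carol vs Dave: Carol wins 34–0.
Copeland scores (wins − losses):
  Eve: 5 − 0 = 5
  Bob: 3 − 2 = 1
  Frank: 1 − 4 = -3
  Grace: 0 − 5 = -5
  Carol: 4 − 1 = 3
  Dave: 2 − 3 = -1
Eve has the best Copeland score.

Eve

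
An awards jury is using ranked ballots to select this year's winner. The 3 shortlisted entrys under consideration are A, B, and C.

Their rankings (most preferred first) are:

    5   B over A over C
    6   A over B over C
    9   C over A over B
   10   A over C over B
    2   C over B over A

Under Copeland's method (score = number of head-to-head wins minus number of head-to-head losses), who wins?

A

Pairwise results:
  A vs B: A wins 25–7.
  A vs C: A wins 21–11.
  B vs C: C wins 21–11.
Copeland scores (wins − losses):
  A: 2 − 0 = 2
  B: 0 − 2 = -2
  C: 1 − 1 = 0
A has the best Copeland score.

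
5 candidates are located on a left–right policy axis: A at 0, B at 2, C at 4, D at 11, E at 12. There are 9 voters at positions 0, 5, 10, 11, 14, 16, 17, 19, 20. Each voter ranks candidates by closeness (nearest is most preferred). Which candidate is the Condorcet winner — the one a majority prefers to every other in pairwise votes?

With single-peaked preferences on a line, the Condorcet winner is the candidate closest to the median voter.
The median voter (position 14) is closest to E at 12.
Check: E vs C — voters closer to E: 7 of 9.

E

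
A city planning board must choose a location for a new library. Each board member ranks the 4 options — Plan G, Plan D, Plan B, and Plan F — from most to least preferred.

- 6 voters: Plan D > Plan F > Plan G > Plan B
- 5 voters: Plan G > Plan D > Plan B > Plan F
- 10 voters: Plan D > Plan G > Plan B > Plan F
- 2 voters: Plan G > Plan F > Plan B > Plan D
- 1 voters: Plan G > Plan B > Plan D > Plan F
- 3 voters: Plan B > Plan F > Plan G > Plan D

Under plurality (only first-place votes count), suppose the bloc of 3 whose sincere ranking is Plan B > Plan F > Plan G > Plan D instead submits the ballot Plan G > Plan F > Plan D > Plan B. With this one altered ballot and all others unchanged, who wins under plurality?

First-place totals with the altered ballot: Plan G 11, Plan D 16, Plan B 0, Plan F 0.
The winner is unchanged: still Plan D.

Plan D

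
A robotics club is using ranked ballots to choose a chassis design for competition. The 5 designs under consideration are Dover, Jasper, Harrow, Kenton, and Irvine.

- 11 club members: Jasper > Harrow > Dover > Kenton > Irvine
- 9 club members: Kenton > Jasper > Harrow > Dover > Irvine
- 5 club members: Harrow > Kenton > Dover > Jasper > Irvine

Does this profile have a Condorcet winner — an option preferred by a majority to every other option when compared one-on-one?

Head-to-head results (25 voters total):
Dover vs Jasper: Jasper wins 20–5.
Dover vs Harrow: Harrow wins 25–0.
Dover vs Kenton: Kenton wins 14–11.
Dover vs Irvine: Dover wins 25–0.
Jasper vs Harrow: Jasper wins 20–5.
Jasper vs Kenton: Kenton wins 14–11.
Jasper vs Irvine: Jasper wins 25–0.
Harrow vs Kenton: Harrow wins 16–9.
Harrow vs Irvine: Harrow wins 25–0.
Kenton vs Irvine: Kenton wins 25–0.
No candidate beats all others: Jasper beats Harrow beats Kenton beats Jasper, a majority cycle.

No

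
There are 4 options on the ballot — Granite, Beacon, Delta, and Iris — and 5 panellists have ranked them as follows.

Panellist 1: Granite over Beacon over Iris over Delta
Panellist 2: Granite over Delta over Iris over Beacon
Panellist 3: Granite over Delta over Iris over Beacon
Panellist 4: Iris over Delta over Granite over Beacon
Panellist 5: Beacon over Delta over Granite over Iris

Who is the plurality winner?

Granite

First-place vote totals:
  Granite: 3
  Beacon: 1
  Delta: 0
  Iris: 1
Granite has the most first-place votes.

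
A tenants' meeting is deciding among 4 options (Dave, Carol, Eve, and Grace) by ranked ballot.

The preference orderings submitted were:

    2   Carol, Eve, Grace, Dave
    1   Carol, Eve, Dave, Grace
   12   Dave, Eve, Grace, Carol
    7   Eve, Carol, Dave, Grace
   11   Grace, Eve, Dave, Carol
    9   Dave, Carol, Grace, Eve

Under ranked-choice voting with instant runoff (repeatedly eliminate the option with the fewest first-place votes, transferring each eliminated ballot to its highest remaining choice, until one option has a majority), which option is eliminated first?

Round 1: Dave 21, Grace 11, Eve 7, Carol 3. Carol has the fewest and is eliminated.
Round 2: Dave 21, Grace 11, Eve 10. Eve has the fewest and is eliminated.
Round 3: Dave 29, Grace 13. Dave has a majority.

Carol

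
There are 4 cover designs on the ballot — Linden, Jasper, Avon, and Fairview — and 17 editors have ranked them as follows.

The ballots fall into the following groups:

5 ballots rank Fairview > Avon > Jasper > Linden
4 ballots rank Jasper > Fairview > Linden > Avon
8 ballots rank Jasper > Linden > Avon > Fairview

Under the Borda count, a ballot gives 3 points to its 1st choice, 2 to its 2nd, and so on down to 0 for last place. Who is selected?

Jasper

Borda scores:
  Linden: 5·0 + 4·1 + 8·2 = 20
  Jasper: 5·1 + 4·3 + 8·3 = 41
  Avon: 5·2 + 4·0 + 8·1 = 18
  Fairview: 5·3 + 4·2 + 8·0 = 23
Jasper has the highest total.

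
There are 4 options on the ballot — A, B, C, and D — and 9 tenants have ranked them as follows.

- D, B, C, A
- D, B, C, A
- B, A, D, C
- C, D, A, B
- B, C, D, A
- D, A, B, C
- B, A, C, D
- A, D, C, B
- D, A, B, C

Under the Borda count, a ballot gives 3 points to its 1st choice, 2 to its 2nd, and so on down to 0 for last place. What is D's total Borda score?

Borda scores:
  A: 0 + 0 + 2 + 1 + 0 + 2 + 2 + 3 + 2 = 12
  B: 2 + 2 + 3 + 0 + 3 + 1 + 3 + 0 + 1 = 15
  C: 1 + 1 + 0 + 3 + 2 + 0 + 1 + 1 + 0 = 9
  D: 3 + 3 + 1 + 2 + 1 + 3 + 0 + 2 + 3 = 18

18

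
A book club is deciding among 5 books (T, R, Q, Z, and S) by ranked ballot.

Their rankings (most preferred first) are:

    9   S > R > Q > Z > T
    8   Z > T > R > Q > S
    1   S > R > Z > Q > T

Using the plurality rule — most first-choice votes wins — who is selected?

First-place vote totals:
  T: 0
  R: 0
  Q: 0
  Z: 8
  S: 10
S has the most first-place votes.

S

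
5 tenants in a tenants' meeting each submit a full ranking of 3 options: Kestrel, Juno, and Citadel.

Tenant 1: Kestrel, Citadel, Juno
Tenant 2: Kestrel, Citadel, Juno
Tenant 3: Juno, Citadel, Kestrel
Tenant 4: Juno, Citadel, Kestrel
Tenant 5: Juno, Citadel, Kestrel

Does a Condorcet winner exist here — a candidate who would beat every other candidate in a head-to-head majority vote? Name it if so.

Head-to-head results (5 voters total):
Kestrel vs Juno: Juno wins 3–2.
Kestrel vs Citadel: Citadel wins 3–2.
Juno vs Citadel: Juno wins 3–2.
Juno beats each rival — Kestrel (3–2), Citadel (3–2) — so Juno is the Condorcet winner.

Juno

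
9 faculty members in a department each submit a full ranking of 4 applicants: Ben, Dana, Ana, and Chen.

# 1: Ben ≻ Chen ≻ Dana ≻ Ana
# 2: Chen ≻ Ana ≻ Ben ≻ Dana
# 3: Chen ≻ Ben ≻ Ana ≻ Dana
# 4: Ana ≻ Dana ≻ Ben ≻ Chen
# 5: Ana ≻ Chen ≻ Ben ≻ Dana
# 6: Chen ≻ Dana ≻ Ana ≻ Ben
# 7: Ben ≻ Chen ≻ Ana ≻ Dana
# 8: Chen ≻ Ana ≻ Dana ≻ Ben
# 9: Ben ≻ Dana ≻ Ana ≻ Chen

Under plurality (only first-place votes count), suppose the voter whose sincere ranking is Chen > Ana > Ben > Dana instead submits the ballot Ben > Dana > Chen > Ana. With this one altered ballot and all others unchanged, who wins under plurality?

Ben

First-place totals with the altered ballot: Ben 4, Dana 0, Ana 2, Chen 3.
The switch changes the winner from Chen to Ben.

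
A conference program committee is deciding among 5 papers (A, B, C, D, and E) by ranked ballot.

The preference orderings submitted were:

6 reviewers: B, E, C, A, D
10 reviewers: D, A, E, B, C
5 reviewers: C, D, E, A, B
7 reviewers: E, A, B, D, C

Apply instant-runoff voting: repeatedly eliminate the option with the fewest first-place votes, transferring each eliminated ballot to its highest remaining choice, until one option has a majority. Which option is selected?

D

Round 1: D 10, E 7, B 6, C 5, A 0. A has the fewest and is eliminated.
Round 2: D 10, E 7, B 6, C 5. C has the fewest and is eliminated.
Round 3: D 15, E 7, B 6. D has a majority.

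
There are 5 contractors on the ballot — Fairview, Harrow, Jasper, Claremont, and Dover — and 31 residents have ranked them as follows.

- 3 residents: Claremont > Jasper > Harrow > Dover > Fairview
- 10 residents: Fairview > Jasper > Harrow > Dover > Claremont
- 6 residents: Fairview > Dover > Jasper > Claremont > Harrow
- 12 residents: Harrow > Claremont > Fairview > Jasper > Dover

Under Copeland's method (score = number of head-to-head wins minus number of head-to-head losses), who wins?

Fairview

Pairwise results:
  Fairview vs Harrow: Fairview wins 16–15.
  Fairview vs Jasper: Fairview wins 28–3.
  Fairview vs Claremont: Fairview wins 16–15.
  Fairview vs Dover: Fairview wins 28–3.
  Harrow vs Jasper: Jasper wins 19–12.
  Harrow vs Claremont: Harrow wins 22–9.
  Harrow vs Dover: Harrow wins 25–6.
  Jasper vs Claremont: Jasper wins 16–15.
  Jasper vs Dover: Jasper wins 25–6.
  Claremont vs Dover: Dover wins 16–15.
Copeland scores (wins − losses):
  Fairview: 4 − 0 = 4
  Harrow: 2 − 2 = 0
  Jasper: 3 − 1 = 2
  Claremont: 0 − 4 = -4
  Dover: 1 − 3 = -2
Fairview has the best Copeland score.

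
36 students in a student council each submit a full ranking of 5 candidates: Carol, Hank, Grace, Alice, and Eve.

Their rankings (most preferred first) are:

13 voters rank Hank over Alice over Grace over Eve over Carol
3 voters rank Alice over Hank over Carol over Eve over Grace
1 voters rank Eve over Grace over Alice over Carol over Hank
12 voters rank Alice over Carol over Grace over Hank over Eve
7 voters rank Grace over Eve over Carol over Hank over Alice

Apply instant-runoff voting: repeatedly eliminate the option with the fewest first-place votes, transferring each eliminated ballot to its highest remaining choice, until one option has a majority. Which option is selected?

Round 1: Alice 15, Hank 13, Grace 7, Eve 1, Carol 0. Carol has the fewest and is eliminated.
Round 2: Alice 15, Hank 13, Grace 7, Eve 1. Eve has the fewest and is eliminated.
Round 3: Alice 15, Hank 13, Grace 8. Grace has the fewest and is eliminated.
Round 4: Hank 20, Alice 16. Hank has a majority.

Hank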